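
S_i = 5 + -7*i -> [5, -2, -9, -16, -23]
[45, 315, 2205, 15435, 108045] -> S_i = 45*7^i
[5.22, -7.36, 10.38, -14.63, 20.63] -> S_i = 5.22*(-1.41)^i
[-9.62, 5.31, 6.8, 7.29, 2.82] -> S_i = Random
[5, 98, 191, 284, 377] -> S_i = 5 + 93*i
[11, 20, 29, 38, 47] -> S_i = 11 + 9*i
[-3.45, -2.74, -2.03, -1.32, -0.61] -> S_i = -3.45 + 0.71*i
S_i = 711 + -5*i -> [711, 706, 701, 696, 691]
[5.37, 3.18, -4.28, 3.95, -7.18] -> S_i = Random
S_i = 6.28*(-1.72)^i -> [6.28, -10.8, 18.58, -31.96, 54.96]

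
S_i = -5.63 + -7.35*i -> [-5.63, -12.98, -20.33, -27.68, -35.03]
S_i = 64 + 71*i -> [64, 135, 206, 277, 348]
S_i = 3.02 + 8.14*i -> [3.02, 11.16, 19.3, 27.44, 35.58]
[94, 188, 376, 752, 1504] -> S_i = 94*2^i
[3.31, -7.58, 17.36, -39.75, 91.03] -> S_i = 3.31*(-2.29)^i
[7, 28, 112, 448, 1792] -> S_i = 7*4^i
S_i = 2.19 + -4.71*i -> [2.19, -2.52, -7.23, -11.94, -16.65]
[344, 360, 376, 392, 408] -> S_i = 344 + 16*i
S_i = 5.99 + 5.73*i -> [5.99, 11.72, 17.45, 23.18, 28.91]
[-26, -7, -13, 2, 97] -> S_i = Random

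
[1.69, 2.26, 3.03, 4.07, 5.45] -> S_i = 1.69*1.34^i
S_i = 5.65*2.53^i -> [5.65, 14.29, 36.17, 91.5, 231.49]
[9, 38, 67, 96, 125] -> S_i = 9 + 29*i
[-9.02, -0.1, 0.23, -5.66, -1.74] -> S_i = Random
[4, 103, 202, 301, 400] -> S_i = 4 + 99*i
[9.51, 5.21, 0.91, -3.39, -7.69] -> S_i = 9.51 + -4.30*i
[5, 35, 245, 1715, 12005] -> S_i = 5*7^i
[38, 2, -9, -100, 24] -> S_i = Random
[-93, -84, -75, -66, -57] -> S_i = -93 + 9*i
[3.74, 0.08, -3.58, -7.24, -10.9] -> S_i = 3.74 + -3.66*i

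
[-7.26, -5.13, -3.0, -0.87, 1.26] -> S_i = -7.26 + 2.13*i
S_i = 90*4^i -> [90, 360, 1440, 5760, 23040]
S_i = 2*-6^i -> [2, -12, 72, -432, 2592]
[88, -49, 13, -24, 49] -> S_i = Random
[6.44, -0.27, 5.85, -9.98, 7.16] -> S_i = Random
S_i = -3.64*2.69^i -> [-3.64, -9.79, -26.34, -70.85, -190.59]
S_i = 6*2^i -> [6, 12, 24, 48, 96]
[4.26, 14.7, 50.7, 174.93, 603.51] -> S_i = 4.26*3.45^i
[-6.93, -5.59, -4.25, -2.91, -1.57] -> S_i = -6.93 + 1.34*i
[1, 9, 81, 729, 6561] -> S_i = 1*9^i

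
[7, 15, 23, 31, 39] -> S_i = 7 + 8*i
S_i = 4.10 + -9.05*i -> [4.1, -4.95, -14.0, -23.05, -32.1]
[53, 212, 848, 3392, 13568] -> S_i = 53*4^i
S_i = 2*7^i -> [2, 14, 98, 686, 4802]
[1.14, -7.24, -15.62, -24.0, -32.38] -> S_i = 1.14 + -8.38*i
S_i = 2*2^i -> [2, 4, 8, 16, 32]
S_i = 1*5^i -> [1, 5, 25, 125, 625]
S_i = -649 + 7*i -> [-649, -642, -635, -628, -621]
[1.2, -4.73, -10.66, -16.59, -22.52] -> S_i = 1.20 + -5.93*i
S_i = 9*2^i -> [9, 18, 36, 72, 144]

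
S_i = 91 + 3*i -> [91, 94, 97, 100, 103]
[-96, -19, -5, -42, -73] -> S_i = Random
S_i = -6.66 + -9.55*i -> [-6.66, -16.21, -25.76, -35.31, -44.86]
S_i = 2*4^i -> [2, 8, 32, 128, 512]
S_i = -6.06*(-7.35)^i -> [-6.06, 44.54, -327.38, 2406.22, -17685.69]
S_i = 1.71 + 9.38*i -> [1.71, 11.09, 20.47, 29.85, 39.23]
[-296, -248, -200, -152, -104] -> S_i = -296 + 48*i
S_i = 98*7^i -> [98, 686, 4802, 33614, 235298]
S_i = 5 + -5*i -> [5, 0, -5, -10, -15]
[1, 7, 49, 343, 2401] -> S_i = 1*7^i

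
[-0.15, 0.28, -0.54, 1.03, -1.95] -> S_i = -0.15*(-1.90)^i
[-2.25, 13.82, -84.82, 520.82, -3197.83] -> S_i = -2.25*(-6.14)^i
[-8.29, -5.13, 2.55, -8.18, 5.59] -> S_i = Random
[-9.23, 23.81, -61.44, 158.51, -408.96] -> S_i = -9.23*(-2.58)^i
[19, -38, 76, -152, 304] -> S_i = 19*-2^i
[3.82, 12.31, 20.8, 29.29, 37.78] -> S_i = 3.82 + 8.49*i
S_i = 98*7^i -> [98, 686, 4802, 33614, 235298]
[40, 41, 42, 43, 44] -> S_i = 40 + 1*i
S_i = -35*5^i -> [-35, -175, -875, -4375, -21875]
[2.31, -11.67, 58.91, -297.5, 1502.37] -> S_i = 2.31*(-5.05)^i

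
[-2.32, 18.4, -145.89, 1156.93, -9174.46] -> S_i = -2.32*(-7.93)^i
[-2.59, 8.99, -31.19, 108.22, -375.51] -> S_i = -2.59*(-3.47)^i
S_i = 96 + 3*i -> [96, 99, 102, 105, 108]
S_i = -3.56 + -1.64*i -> [-3.56, -5.2, -6.84, -8.48, -10.12]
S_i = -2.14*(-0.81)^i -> [-2.14, 1.73, -1.4, 1.14, -0.92]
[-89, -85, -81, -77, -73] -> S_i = -89 + 4*i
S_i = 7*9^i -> [7, 63, 567, 5103, 45927]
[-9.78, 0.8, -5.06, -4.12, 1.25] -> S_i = Random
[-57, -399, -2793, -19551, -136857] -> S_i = -57*7^i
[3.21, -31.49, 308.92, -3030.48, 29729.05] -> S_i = 3.21*(-9.81)^i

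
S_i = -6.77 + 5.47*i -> [-6.77, -1.3, 4.17, 9.64, 15.11]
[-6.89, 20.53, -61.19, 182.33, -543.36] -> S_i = -6.89*(-2.98)^i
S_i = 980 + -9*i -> [980, 971, 962, 953, 944]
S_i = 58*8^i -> [58, 464, 3712, 29696, 237568]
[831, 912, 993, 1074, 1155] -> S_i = 831 + 81*i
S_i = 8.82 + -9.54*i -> [8.82, -0.72, -10.26, -19.8, -29.34]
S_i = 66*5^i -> [66, 330, 1650, 8250, 41250]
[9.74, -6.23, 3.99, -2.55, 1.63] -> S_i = 9.74*(-0.64)^i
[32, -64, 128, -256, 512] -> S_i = 32*-2^i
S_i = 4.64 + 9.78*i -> [4.64, 14.42, 24.2, 33.98, 43.76]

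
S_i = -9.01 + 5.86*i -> [-9.01, -3.15, 2.71, 8.57, 14.43]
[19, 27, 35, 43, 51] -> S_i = 19 + 8*i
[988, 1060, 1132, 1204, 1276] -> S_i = 988 + 72*i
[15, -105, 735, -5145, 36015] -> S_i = 15*-7^i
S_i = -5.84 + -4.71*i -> [-5.84, -10.55, -15.26, -19.97, -24.68]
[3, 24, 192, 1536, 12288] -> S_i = 3*8^i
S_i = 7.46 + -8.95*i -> [7.46, -1.49, -10.44, -19.39, -28.34]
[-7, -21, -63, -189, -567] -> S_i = -7*3^i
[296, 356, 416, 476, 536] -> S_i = 296 + 60*i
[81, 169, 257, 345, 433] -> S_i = 81 + 88*i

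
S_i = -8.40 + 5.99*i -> [-8.4, -2.41, 3.58, 9.57, 15.56]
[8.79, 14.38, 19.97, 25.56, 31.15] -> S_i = 8.79 + 5.59*i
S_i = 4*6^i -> [4, 24, 144, 864, 5184]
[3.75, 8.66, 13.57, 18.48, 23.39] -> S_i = 3.75 + 4.91*i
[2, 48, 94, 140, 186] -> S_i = 2 + 46*i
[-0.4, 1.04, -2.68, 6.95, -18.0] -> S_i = -0.40*(-2.59)^i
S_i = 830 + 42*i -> [830, 872, 914, 956, 998]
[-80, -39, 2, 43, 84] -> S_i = -80 + 41*i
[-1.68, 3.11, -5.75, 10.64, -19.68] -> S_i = -1.68*(-1.85)^i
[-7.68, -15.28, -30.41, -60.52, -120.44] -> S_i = -7.68*1.99^i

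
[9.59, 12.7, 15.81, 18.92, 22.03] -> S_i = 9.59 + 3.11*i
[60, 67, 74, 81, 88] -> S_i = 60 + 7*i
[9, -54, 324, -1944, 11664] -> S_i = 9*-6^i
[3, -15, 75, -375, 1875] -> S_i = 3*-5^i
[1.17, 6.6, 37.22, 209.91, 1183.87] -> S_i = 1.17*5.64^i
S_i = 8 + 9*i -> [8, 17, 26, 35, 44]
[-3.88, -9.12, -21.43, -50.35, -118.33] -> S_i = -3.88*2.35^i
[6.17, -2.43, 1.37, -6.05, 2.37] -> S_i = Random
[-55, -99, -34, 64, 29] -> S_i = Random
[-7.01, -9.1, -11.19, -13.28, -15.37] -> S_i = -7.01 + -2.09*i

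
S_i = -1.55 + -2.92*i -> [-1.55, -4.47, -7.39, -10.31, -13.23]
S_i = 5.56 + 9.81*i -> [5.56, 15.37, 25.18, 34.99, 44.8]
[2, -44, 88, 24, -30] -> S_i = Random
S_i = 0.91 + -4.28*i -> [0.91, -3.37, -7.65, -11.93, -16.21]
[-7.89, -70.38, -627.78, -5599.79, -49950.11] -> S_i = -7.89*8.92^i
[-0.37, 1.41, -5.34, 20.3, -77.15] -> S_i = -0.37*(-3.80)^i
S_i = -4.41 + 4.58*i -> [-4.41, 0.17, 4.75, 9.33, 13.91]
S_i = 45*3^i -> [45, 135, 405, 1215, 3645]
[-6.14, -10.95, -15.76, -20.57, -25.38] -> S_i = -6.14 + -4.81*i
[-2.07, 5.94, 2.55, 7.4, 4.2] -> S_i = Random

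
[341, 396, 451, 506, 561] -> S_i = 341 + 55*i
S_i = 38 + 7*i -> [38, 45, 52, 59, 66]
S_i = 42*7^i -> [42, 294, 2058, 14406, 100842]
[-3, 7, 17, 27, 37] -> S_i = -3 + 10*i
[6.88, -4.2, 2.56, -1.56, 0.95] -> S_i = 6.88*(-0.61)^i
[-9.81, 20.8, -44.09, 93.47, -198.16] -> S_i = -9.81*(-2.12)^i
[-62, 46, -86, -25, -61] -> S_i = Random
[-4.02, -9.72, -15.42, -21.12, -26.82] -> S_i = -4.02 + -5.70*i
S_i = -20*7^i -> [-20, -140, -980, -6860, -48020]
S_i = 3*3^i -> [3, 9, 27, 81, 243]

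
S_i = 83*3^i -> [83, 249, 747, 2241, 6723]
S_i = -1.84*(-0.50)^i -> [-1.84, 0.92, -0.46, 0.23, -0.12]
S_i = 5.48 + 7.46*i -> [5.48, 12.94, 20.4, 27.86, 35.32]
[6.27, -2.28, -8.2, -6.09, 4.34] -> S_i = Random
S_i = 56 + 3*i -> [56, 59, 62, 65, 68]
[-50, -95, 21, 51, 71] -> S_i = Random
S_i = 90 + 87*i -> [90, 177, 264, 351, 438]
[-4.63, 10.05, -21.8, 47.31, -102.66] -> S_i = -4.63*(-2.17)^i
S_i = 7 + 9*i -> [7, 16, 25, 34, 43]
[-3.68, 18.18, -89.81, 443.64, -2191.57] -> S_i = -3.68*(-4.94)^i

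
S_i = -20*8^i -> [-20, -160, -1280, -10240, -81920]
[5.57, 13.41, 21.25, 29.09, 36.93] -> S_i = 5.57 + 7.84*i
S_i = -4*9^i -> [-4, -36, -324, -2916, -26244]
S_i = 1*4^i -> [1, 4, 16, 64, 256]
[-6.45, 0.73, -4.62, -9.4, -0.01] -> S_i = Random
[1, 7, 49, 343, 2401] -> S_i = 1*7^i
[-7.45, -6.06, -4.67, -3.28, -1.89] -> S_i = -7.45 + 1.39*i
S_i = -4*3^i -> [-4, -12, -36, -108, -324]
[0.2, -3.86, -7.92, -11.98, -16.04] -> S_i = 0.20 + -4.06*i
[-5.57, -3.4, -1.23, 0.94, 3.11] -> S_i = -5.57 + 2.17*i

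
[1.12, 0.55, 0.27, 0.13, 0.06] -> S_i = 1.12*0.49^i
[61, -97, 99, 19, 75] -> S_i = Random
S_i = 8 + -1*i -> [8, 7, 6, 5, 4]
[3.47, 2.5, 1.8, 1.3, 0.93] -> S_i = 3.47*0.72^i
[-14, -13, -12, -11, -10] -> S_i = -14 + 1*i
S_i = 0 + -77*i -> [0, -77, -154, -231, -308]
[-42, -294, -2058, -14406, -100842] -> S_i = -42*7^i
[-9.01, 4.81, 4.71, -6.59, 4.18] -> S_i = Random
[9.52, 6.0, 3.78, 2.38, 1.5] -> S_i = 9.52*0.63^i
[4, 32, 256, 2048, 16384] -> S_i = 4*8^i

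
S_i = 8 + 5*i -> [8, 13, 18, 23, 28]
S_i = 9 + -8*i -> [9, 1, -7, -15, -23]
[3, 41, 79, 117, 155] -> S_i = 3 + 38*i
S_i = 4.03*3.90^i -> [4.03, 15.72, 61.3, 239.06, 932.32]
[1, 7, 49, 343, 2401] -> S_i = 1*7^i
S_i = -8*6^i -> [-8, -48, -288, -1728, -10368]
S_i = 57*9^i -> [57, 513, 4617, 41553, 373977]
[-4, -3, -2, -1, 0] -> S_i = -4 + 1*i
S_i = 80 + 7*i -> [80, 87, 94, 101, 108]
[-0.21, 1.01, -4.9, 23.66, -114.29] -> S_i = -0.21*(-4.83)^i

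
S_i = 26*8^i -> [26, 208, 1664, 13312, 106496]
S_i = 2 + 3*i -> [2, 5, 8, 11, 14]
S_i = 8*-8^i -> [8, -64, 512, -4096, 32768]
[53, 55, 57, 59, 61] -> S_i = 53 + 2*i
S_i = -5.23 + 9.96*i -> [-5.23, 4.73, 14.69, 24.65, 34.61]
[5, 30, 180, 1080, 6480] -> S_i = 5*6^i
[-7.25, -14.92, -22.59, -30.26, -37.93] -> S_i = -7.25 + -7.67*i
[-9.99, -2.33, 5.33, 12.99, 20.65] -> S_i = -9.99 + 7.66*i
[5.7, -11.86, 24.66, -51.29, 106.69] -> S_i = 5.70*(-2.08)^i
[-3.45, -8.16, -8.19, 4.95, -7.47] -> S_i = Random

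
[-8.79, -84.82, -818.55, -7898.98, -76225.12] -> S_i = -8.79*9.65^i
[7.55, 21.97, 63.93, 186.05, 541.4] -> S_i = 7.55*2.91^i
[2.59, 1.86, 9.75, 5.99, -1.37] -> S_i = Random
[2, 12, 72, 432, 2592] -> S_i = 2*6^i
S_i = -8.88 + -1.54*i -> [-8.88, -10.42, -11.96, -13.5, -15.04]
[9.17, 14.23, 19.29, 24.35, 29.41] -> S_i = 9.17 + 5.06*i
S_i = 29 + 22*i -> [29, 51, 73, 95, 117]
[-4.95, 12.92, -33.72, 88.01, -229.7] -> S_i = -4.95*(-2.61)^i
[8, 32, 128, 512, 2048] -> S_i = 8*4^i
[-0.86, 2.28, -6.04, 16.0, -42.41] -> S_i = -0.86*(-2.65)^i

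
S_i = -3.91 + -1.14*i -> [-3.91, -5.05, -6.19, -7.33, -8.47]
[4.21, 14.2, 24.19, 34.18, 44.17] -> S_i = 4.21 + 9.99*i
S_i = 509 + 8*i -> [509, 517, 525, 533, 541]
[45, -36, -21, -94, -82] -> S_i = Random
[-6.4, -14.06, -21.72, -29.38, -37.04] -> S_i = -6.40 + -7.66*i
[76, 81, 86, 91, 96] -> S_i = 76 + 5*i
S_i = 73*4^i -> [73, 292, 1168, 4672, 18688]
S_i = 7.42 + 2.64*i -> [7.42, 10.06, 12.7, 15.34, 17.98]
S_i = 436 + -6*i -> [436, 430, 424, 418, 412]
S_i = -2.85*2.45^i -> [-2.85, -6.98, -17.11, -41.91, -102.69]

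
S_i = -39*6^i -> [-39, -234, -1404, -8424, -50544]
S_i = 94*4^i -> [94, 376, 1504, 6016, 24064]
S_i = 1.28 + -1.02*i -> [1.28, 0.26, -0.76, -1.78, -2.8]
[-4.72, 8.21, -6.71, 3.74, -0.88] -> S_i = Random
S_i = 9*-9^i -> [9, -81, 729, -6561, 59049]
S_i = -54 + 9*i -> [-54, -45, -36, -27, -18]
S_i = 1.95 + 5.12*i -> [1.95, 7.07, 12.19, 17.31, 22.43]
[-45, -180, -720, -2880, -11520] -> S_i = -45*4^i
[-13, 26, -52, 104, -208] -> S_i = -13*-2^i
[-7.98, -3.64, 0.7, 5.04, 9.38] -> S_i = -7.98 + 4.34*i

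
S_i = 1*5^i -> [1, 5, 25, 125, 625]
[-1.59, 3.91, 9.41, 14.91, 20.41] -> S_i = -1.59 + 5.50*i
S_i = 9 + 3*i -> [9, 12, 15, 18, 21]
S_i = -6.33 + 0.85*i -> [-6.33, -5.48, -4.63, -3.78, -2.93]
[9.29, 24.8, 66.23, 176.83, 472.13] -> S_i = 9.29*2.67^i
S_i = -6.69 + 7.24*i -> [-6.69, 0.55, 7.79, 15.03, 22.27]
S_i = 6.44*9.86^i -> [6.44, 63.5, 626.09, 6173.29, 60868.63]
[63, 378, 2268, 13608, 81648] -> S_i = 63*6^i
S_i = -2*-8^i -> [-2, 16, -128, 1024, -8192]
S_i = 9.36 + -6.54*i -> [9.36, 2.82, -3.72, -10.26, -16.8]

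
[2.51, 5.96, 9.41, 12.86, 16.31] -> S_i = 2.51 + 3.45*i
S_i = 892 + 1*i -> [892, 893, 894, 895, 896]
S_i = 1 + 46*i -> [1, 47, 93, 139, 185]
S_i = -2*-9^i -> [-2, 18, -162, 1458, -13122]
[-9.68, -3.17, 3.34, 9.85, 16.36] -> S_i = -9.68 + 6.51*i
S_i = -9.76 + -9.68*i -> [-9.76, -19.44, -29.12, -38.8, -48.48]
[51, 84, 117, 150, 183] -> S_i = 51 + 33*i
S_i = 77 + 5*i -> [77, 82, 87, 92, 97]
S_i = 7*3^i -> [7, 21, 63, 189, 567]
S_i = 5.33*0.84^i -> [5.33, 4.48, 3.76, 3.16, 2.65]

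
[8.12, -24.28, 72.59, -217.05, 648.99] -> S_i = 8.12*(-2.99)^i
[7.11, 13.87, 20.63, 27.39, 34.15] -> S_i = 7.11 + 6.76*i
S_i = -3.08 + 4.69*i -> [-3.08, 1.61, 6.3, 10.99, 15.68]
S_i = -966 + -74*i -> [-966, -1040, -1114, -1188, -1262]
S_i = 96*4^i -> [96, 384, 1536, 6144, 24576]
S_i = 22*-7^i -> [22, -154, 1078, -7546, 52822]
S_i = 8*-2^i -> [8, -16, 32, -64, 128]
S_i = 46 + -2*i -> [46, 44, 42, 40, 38]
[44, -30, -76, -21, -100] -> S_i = Random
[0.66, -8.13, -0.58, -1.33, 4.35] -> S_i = Random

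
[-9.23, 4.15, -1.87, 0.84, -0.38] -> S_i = -9.23*(-0.45)^i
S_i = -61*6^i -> [-61, -366, -2196, -13176, -79056]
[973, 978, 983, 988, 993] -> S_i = 973 + 5*i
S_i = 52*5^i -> [52, 260, 1300, 6500, 32500]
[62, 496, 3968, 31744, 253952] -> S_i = 62*8^i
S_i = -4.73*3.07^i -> [-4.73, -14.52, -44.58, -136.86, -420.16]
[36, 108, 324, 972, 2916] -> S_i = 36*3^i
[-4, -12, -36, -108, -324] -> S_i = -4*3^i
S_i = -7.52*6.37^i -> [-7.52, -47.9, -305.14, -1943.73, -12381.57]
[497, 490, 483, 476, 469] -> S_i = 497 + -7*i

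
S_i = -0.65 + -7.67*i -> [-0.65, -8.32, -15.99, -23.66, -31.33]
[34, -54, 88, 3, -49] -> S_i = Random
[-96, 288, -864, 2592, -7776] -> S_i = -96*-3^i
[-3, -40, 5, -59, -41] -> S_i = Random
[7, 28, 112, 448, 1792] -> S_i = 7*4^i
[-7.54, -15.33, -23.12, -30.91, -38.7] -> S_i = -7.54 + -7.79*i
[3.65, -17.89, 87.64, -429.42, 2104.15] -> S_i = 3.65*(-4.90)^i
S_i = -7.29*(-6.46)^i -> [-7.29, 47.09, -304.22, 1965.28, -12695.73]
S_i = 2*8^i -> [2, 16, 128, 1024, 8192]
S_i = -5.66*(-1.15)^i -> [-5.66, 6.51, -7.49, 8.61, -9.9]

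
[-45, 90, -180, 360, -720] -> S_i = -45*-2^i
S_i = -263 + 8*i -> [-263, -255, -247, -239, -231]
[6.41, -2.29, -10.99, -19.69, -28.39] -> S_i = 6.41 + -8.70*i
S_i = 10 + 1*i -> [10, 11, 12, 13, 14]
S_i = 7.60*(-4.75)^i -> [7.6, -36.1, 171.48, -814.51, 3868.9]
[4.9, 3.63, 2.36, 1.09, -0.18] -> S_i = 4.90 + -1.27*i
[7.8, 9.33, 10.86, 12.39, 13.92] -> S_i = 7.80 + 1.53*i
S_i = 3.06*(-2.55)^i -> [3.06, -7.8, 19.9, -50.74, 129.38]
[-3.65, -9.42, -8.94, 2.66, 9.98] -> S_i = Random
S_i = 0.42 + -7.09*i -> [0.42, -6.67, -13.76, -20.85, -27.94]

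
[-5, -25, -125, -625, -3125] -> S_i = -5*5^i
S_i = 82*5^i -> [82, 410, 2050, 10250, 51250]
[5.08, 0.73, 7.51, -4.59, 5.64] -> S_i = Random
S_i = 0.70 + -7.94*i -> [0.7, -7.24, -15.18, -23.12, -31.06]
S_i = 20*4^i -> [20, 80, 320, 1280, 5120]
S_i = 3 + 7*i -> [3, 10, 17, 24, 31]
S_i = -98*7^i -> [-98, -686, -4802, -33614, -235298]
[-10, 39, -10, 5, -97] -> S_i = Random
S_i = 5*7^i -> [5, 35, 245, 1715, 12005]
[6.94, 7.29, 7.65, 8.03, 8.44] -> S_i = 6.94*1.05^i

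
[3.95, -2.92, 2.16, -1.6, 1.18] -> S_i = 3.95*(-0.74)^i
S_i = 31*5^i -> [31, 155, 775, 3875, 19375]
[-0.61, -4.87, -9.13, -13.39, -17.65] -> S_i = -0.61 + -4.26*i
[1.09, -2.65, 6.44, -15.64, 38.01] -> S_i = 1.09*(-2.43)^i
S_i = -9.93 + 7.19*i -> [-9.93, -2.74, 4.45, 11.64, 18.83]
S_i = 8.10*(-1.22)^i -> [8.1, -9.88, 12.06, -14.71, 17.94]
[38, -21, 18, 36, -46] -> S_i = Random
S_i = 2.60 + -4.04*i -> [2.6, -1.44, -5.48, -9.52, -13.56]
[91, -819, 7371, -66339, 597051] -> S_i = 91*-9^i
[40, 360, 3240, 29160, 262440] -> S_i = 40*9^i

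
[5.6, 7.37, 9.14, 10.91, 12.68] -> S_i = 5.60 + 1.77*i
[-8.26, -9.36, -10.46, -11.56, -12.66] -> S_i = -8.26 + -1.10*i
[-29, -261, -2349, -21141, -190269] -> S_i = -29*9^i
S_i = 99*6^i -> [99, 594, 3564, 21384, 128304]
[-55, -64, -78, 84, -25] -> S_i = Random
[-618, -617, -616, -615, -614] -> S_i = -618 + 1*i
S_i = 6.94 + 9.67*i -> [6.94, 16.61, 26.28, 35.95, 45.62]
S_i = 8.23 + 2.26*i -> [8.23, 10.49, 12.75, 15.01, 17.27]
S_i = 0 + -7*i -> [0, -7, -14, -21, -28]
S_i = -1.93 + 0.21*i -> [-1.93, -1.72, -1.51, -1.3, -1.09]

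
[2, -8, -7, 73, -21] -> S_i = Random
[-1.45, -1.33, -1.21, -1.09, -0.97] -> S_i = -1.45 + 0.12*i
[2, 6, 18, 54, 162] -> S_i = 2*3^i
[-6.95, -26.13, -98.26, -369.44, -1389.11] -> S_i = -6.95*3.76^i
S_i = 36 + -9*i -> [36, 27, 18, 9, 0]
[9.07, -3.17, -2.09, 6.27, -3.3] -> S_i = Random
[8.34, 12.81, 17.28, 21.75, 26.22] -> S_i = 8.34 + 4.47*i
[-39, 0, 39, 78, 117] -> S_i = -39 + 39*i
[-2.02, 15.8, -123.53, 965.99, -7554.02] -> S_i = -2.02*(-7.82)^i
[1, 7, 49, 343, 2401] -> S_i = 1*7^i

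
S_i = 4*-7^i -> [4, -28, 196, -1372, 9604]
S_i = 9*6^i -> [9, 54, 324, 1944, 11664]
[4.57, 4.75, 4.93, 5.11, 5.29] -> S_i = 4.57 + 0.18*i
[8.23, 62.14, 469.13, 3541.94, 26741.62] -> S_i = 8.23*7.55^i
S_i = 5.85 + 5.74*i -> [5.85, 11.59, 17.33, 23.07, 28.81]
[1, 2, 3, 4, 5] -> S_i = 1 + 1*i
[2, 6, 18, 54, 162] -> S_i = 2*3^i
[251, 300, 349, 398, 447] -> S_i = 251 + 49*i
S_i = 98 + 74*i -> [98, 172, 246, 320, 394]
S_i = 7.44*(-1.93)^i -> [7.44, -14.36, 27.71, -53.49, 103.23]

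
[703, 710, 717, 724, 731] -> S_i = 703 + 7*i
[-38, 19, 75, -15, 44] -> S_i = Random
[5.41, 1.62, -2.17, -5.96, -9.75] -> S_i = 5.41 + -3.79*i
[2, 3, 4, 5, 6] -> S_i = 2 + 1*i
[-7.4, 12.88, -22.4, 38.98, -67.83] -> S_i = -7.40*(-1.74)^i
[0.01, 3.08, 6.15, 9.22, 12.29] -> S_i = 0.01 + 3.07*i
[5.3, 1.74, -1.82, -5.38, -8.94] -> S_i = 5.30 + -3.56*i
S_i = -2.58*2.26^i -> [-2.58, -5.83, -13.18, -29.78, -67.31]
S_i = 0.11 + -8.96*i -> [0.11, -8.85, -17.81, -26.77, -35.73]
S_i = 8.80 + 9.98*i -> [8.8, 18.78, 28.76, 38.74, 48.72]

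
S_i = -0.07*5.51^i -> [-0.07, -0.39, -2.13, -11.71, -64.52]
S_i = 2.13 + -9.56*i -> [2.13, -7.43, -16.99, -26.55, -36.11]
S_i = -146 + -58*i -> [-146, -204, -262, -320, -378]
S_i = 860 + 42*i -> [860, 902, 944, 986, 1028]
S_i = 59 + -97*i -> [59, -38, -135, -232, -329]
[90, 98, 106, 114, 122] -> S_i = 90 + 8*i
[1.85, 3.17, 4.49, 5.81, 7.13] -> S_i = 1.85 + 1.32*i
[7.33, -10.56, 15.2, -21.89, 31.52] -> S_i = 7.33*(-1.44)^i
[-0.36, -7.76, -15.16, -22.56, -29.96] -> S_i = -0.36 + -7.40*i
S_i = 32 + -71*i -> [32, -39, -110, -181, -252]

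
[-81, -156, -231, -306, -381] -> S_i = -81 + -75*i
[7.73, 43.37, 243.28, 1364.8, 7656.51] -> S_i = 7.73*5.61^i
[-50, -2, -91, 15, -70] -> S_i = Random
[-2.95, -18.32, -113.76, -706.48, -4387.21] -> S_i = -2.95*6.21^i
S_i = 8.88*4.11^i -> [8.88, 36.5, 150.0, 616.51, 2533.85]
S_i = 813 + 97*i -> [813, 910, 1007, 1104, 1201]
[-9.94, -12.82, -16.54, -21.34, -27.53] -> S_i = -9.94*1.29^i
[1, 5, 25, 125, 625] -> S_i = 1*5^i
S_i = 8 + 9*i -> [8, 17, 26, 35, 44]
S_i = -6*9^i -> [-6, -54, -486, -4374, -39366]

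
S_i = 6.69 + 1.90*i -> [6.69, 8.59, 10.49, 12.39, 14.29]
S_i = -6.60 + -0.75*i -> [-6.6, -7.35, -8.1, -8.85, -9.6]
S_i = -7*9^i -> [-7, -63, -567, -5103, -45927]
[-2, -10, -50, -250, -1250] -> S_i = -2*5^i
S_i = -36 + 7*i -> [-36, -29, -22, -15, -8]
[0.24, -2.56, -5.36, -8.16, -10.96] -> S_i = 0.24 + -2.80*i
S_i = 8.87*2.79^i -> [8.87, 24.75, 69.04, 192.64, 537.45]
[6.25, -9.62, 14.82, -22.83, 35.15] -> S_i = 6.25*(-1.54)^i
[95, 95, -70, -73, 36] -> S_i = Random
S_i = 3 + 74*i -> [3, 77, 151, 225, 299]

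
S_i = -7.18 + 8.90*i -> [-7.18, 1.72, 10.62, 19.52, 28.42]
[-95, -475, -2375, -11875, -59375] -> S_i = -95*5^i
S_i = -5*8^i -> [-5, -40, -320, -2560, -20480]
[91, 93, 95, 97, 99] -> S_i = 91 + 2*i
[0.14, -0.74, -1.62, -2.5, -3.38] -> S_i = 0.14 + -0.88*i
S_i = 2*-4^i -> [2, -8, 32, -128, 512]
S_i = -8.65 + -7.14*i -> [-8.65, -15.79, -22.93, -30.07, -37.21]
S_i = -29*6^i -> [-29, -174, -1044, -6264, -37584]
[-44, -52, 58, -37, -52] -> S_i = Random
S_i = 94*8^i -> [94, 752, 6016, 48128, 385024]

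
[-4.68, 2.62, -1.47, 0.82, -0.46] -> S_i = -4.68*(-0.56)^i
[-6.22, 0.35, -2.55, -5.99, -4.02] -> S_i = Random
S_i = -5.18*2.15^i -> [-5.18, -11.14, -23.94, -51.48, -110.68]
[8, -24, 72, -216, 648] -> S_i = 8*-3^i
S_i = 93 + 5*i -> [93, 98, 103, 108, 113]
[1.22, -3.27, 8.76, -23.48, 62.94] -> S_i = 1.22*(-2.68)^i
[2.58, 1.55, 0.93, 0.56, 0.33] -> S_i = 2.58*0.60^i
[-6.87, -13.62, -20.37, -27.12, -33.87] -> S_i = -6.87 + -6.75*i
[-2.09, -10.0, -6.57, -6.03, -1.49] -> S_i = Random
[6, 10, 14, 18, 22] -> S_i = 6 + 4*i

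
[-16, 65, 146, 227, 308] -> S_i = -16 + 81*i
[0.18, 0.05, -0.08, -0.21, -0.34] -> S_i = 0.18 + -0.13*i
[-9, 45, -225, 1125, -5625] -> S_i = -9*-5^i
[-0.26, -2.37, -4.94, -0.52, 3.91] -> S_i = Random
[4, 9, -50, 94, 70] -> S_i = Random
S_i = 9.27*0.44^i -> [9.27, 4.08, 1.79, 0.79, 0.35]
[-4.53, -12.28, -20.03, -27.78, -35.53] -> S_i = -4.53 + -7.75*i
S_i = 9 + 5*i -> [9, 14, 19, 24, 29]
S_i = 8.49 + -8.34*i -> [8.49, 0.15, -8.19, -16.53, -24.87]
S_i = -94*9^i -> [-94, -846, -7614, -68526, -616734]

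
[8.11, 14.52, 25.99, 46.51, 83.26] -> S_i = 8.11*1.79^i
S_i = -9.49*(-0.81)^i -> [-9.49, 7.69, -6.23, 5.04, -4.09]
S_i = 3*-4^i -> [3, -12, 48, -192, 768]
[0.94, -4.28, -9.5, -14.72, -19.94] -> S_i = 0.94 + -5.22*i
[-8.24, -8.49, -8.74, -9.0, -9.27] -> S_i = -8.24*1.03^i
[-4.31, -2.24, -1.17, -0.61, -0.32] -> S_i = -4.31*0.52^i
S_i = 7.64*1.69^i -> [7.64, 12.91, 21.82, 36.88, 62.32]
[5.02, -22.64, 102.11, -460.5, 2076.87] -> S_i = 5.02*(-4.51)^i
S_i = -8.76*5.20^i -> [-8.76, -45.55, -236.87, -1231.73, -6404.98]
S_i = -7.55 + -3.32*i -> [-7.55, -10.87, -14.19, -17.51, -20.83]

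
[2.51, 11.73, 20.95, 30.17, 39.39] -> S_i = 2.51 + 9.22*i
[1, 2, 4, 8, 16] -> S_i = 1*2^i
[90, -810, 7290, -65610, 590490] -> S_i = 90*-9^i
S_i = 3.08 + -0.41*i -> [3.08, 2.67, 2.26, 1.85, 1.44]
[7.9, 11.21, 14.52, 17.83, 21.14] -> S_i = 7.90 + 3.31*i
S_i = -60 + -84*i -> [-60, -144, -228, -312, -396]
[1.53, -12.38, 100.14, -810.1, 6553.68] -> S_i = 1.53*(-8.09)^i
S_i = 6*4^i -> [6, 24, 96, 384, 1536]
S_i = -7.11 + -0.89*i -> [-7.11, -8.0, -8.89, -9.78, -10.67]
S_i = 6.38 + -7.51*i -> [6.38, -1.13, -8.64, -16.15, -23.66]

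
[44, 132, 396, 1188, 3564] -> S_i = 44*3^i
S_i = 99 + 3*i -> [99, 102, 105, 108, 111]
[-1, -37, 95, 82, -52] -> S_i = Random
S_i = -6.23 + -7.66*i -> [-6.23, -13.89, -21.55, -29.21, -36.87]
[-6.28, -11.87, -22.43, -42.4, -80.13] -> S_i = -6.28*1.89^i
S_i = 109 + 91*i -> [109, 200, 291, 382, 473]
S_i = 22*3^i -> [22, 66, 198, 594, 1782]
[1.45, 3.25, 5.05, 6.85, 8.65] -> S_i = 1.45 + 1.80*i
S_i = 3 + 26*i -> [3, 29, 55, 81, 107]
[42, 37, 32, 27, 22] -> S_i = 42 + -5*i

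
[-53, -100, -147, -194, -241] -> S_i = -53 + -47*i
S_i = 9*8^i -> [9, 72, 576, 4608, 36864]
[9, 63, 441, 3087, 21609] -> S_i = 9*7^i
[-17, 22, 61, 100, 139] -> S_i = -17 + 39*i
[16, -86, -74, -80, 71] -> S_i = Random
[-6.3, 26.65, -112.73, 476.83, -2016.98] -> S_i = -6.30*(-4.23)^i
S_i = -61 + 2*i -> [-61, -59, -57, -55, -53]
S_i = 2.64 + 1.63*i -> [2.64, 4.27, 5.9, 7.53, 9.16]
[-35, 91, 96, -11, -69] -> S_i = Random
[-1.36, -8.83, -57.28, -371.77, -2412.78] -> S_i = -1.36*6.49^i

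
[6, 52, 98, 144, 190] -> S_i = 6 + 46*i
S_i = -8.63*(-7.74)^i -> [-8.63, 66.8, -517.0, 4001.6, -30972.38]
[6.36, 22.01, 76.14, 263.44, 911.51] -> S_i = 6.36*3.46^i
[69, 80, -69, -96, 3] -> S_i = Random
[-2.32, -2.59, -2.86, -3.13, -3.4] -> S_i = -2.32 + -0.27*i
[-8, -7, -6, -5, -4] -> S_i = -8 + 1*i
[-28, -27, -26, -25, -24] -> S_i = -28 + 1*i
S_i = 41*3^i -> [41, 123, 369, 1107, 3321]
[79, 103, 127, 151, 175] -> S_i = 79 + 24*i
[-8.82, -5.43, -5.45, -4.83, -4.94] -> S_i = Random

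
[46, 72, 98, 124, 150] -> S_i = 46 + 26*i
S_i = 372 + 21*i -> [372, 393, 414, 435, 456]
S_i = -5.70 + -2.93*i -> [-5.7, -8.63, -11.56, -14.49, -17.42]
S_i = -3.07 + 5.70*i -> [-3.07, 2.63, 8.33, 14.03, 19.73]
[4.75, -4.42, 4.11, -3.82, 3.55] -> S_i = 4.75*(-0.93)^i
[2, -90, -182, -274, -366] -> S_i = 2 + -92*i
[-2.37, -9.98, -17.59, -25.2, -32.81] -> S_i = -2.37 + -7.61*i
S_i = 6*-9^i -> [6, -54, 486, -4374, 39366]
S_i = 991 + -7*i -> [991, 984, 977, 970, 963]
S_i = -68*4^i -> [-68, -272, -1088, -4352, -17408]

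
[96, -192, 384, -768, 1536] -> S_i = 96*-2^i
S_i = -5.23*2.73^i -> [-5.23, -14.28, -38.98, -106.41, -290.5]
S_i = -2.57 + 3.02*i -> [-2.57, 0.45, 3.47, 6.49, 9.51]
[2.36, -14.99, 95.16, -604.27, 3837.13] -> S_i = 2.36*(-6.35)^i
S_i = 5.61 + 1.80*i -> [5.61, 7.41, 9.21, 11.01, 12.81]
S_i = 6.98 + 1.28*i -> [6.98, 8.26, 9.54, 10.82, 12.1]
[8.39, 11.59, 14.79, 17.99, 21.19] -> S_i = 8.39 + 3.20*i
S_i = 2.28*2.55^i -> [2.28, 5.81, 14.83, 37.81, 96.4]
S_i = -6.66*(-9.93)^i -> [-6.66, 66.13, -656.71, 6521.12, -64754.69]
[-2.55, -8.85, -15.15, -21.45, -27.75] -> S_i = -2.55 + -6.30*i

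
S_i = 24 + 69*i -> [24, 93, 162, 231, 300]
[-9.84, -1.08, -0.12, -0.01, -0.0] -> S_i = -9.84*0.11^i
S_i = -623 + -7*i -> [-623, -630, -637, -644, -651]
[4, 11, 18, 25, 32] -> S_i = 4 + 7*i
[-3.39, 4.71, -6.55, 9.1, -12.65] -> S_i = -3.39*(-1.39)^i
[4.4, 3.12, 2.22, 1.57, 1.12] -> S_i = 4.40*0.71^i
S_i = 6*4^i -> [6, 24, 96, 384, 1536]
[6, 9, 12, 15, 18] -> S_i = 6 + 3*i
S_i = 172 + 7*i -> [172, 179, 186, 193, 200]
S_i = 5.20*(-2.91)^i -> [5.2, -15.13, 44.03, -128.14, 372.89]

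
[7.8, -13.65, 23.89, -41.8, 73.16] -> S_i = 7.80*(-1.75)^i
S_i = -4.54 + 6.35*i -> [-4.54, 1.81, 8.16, 14.51, 20.86]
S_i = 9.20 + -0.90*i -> [9.2, 8.3, 7.4, 6.5, 5.6]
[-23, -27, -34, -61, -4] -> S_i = Random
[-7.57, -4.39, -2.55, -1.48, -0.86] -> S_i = -7.57*0.58^i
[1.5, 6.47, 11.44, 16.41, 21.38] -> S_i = 1.50 + 4.97*i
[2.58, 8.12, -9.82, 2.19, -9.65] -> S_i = Random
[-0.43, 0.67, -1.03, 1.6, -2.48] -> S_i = -0.43*(-1.55)^i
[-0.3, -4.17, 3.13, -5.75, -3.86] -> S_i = Random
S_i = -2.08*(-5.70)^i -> [-2.08, 11.86, -67.58, 385.2, -2195.65]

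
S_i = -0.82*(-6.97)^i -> [-0.82, 5.72, -39.84, 277.66, -1935.29]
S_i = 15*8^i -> [15, 120, 960, 7680, 61440]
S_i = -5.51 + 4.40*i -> [-5.51, -1.11, 3.29, 7.69, 12.09]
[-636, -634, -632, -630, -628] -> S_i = -636 + 2*i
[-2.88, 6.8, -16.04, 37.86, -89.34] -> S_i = -2.88*(-2.36)^i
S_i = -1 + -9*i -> [-1, -10, -19, -28, -37]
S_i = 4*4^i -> [4, 16, 64, 256, 1024]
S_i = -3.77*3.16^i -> [-3.77, -11.91, -37.65, -118.96, -375.92]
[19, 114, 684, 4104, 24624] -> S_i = 19*6^i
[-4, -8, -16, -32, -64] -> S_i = -4*2^i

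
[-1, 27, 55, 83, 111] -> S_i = -1 + 28*i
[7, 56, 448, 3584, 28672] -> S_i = 7*8^i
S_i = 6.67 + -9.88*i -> [6.67, -3.21, -13.09, -22.97, -32.85]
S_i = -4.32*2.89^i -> [-4.32, -12.48, -36.08, -104.27, -301.35]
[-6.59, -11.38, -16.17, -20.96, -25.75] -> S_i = -6.59 + -4.79*i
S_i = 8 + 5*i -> [8, 13, 18, 23, 28]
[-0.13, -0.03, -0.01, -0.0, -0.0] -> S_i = -0.13*0.23^i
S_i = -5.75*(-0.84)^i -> [-5.75, 4.83, -4.06, 3.41, -2.86]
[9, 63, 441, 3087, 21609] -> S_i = 9*7^i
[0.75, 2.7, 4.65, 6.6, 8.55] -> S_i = 0.75 + 1.95*i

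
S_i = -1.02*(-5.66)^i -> [-1.02, 5.77, -32.68, 184.95, -1046.81]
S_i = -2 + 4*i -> [-2, 2, 6, 10, 14]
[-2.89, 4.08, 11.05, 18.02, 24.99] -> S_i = -2.89 + 6.97*i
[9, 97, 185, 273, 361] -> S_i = 9 + 88*i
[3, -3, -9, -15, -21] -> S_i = 3 + -6*i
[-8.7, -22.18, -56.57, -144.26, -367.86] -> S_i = -8.70*2.55^i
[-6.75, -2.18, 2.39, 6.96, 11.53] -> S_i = -6.75 + 4.57*i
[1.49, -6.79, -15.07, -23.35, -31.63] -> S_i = 1.49 + -8.28*i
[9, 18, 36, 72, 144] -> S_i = 9*2^i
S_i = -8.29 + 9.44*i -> [-8.29, 1.15, 10.59, 20.03, 29.47]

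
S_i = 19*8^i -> [19, 152, 1216, 9728, 77824]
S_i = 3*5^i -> [3, 15, 75, 375, 1875]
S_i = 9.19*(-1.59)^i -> [9.19, -14.61, 23.23, -36.94, 58.74]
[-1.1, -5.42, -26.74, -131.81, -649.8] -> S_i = -1.10*4.93^i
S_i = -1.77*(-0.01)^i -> [-1.77, 0.02, -0.0, 0.0, -0.0]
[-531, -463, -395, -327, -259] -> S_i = -531 + 68*i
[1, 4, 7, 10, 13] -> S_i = 1 + 3*i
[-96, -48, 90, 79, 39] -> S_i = Random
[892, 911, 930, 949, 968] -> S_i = 892 + 19*i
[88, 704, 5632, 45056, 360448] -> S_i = 88*8^i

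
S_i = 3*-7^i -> [3, -21, 147, -1029, 7203]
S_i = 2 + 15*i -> [2, 17, 32, 47, 62]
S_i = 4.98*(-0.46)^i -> [4.98, -2.29, 1.05, -0.48, 0.22]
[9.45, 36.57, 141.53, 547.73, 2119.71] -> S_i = 9.45*3.87^i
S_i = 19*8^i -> [19, 152, 1216, 9728, 77824]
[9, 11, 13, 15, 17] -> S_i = 9 + 2*i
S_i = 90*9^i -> [90, 810, 7290, 65610, 590490]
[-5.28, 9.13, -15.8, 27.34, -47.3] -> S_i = -5.28*(-1.73)^i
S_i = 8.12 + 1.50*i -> [8.12, 9.62, 11.12, 12.62, 14.12]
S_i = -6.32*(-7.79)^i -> [-6.32, 49.23, -383.52, 2987.65, -23273.78]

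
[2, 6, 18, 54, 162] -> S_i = 2*3^i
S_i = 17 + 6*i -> [17, 23, 29, 35, 41]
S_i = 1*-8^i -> [1, -8, 64, -512, 4096]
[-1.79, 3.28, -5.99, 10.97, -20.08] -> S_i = -1.79*(-1.83)^i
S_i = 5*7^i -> [5, 35, 245, 1715, 12005]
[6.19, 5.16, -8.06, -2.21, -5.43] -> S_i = Random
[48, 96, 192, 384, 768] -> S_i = 48*2^i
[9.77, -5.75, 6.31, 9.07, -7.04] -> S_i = Random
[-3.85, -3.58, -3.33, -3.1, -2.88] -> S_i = -3.85*0.93^i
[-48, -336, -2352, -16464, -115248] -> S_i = -48*7^i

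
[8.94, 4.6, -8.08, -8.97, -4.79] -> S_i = Random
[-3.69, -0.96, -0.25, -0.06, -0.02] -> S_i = -3.69*0.26^i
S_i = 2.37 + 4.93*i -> [2.37, 7.3, 12.23, 17.16, 22.09]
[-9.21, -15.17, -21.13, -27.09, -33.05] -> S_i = -9.21 + -5.96*i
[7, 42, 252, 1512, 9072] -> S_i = 7*6^i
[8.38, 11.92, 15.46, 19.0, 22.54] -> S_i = 8.38 + 3.54*i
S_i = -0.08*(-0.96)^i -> [-0.08, 0.08, -0.07, 0.07, -0.07]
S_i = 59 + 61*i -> [59, 120, 181, 242, 303]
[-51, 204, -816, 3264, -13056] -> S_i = -51*-4^i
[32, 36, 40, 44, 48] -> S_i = 32 + 4*i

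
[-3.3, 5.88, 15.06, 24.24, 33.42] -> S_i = -3.30 + 9.18*i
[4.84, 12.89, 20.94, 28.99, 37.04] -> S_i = 4.84 + 8.05*i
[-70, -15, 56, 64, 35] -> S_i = Random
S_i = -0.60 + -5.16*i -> [-0.6, -5.76, -10.92, -16.08, -21.24]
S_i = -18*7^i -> [-18, -126, -882, -6174, -43218]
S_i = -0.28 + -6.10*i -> [-0.28, -6.38, -12.48, -18.58, -24.68]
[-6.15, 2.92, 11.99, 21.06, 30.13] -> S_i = -6.15 + 9.07*i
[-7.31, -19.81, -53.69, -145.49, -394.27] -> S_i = -7.31*2.71^i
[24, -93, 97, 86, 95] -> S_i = Random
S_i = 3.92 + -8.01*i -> [3.92, -4.09, -12.1, -20.11, -28.12]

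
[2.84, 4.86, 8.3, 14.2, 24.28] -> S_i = 2.84*1.71^i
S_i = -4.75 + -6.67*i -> [-4.75, -11.42, -18.09, -24.76, -31.43]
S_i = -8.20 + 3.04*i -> [-8.2, -5.16, -2.12, 0.92, 3.96]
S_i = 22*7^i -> [22, 154, 1078, 7546, 52822]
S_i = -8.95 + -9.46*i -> [-8.95, -18.41, -27.87, -37.33, -46.79]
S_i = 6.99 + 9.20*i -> [6.99, 16.19, 25.39, 34.59, 43.79]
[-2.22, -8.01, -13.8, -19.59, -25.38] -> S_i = -2.22 + -5.79*i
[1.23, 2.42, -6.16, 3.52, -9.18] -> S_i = Random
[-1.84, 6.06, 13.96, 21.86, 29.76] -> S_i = -1.84 + 7.90*i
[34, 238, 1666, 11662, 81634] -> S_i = 34*7^i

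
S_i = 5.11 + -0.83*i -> [5.11, 4.28, 3.45, 2.62, 1.79]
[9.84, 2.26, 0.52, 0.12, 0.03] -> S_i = 9.84*0.23^i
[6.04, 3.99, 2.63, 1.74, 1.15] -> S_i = 6.04*0.66^i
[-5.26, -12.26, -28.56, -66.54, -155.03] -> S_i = -5.26*2.33^i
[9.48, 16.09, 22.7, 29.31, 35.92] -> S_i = 9.48 + 6.61*i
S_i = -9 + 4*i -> [-9, -5, -1, 3, 7]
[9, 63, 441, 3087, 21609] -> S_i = 9*7^i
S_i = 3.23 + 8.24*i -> [3.23, 11.47, 19.71, 27.95, 36.19]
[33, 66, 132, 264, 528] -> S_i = 33*2^i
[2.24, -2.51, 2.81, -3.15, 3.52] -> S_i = 2.24*(-1.12)^i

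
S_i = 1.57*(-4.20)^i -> [1.57, -6.59, 27.69, -116.32, 488.54]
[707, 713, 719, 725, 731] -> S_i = 707 + 6*i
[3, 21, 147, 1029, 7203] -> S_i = 3*7^i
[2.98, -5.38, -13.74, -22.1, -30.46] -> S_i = 2.98 + -8.36*i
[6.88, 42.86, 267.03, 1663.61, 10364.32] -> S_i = 6.88*6.23^i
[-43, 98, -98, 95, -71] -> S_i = Random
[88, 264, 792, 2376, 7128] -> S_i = 88*3^i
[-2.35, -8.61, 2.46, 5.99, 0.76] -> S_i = Random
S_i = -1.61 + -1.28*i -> [-1.61, -2.89, -4.17, -5.45, -6.73]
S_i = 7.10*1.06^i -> [7.1, 7.53, 7.98, 8.46, 8.96]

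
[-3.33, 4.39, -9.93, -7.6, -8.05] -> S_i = Random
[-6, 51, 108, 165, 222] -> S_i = -6 + 57*i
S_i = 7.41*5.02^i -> [7.41, 37.2, 186.73, 937.41, 4705.8]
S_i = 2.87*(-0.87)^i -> [2.87, -2.5, 2.17, -1.89, 1.64]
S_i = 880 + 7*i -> [880, 887, 894, 901, 908]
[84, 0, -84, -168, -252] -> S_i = 84 + -84*i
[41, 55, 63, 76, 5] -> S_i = Random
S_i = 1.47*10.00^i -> [1.47, 14.7, 147.0, 1470.0, 14700.0]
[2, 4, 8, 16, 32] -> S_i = 2*2^i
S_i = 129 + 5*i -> [129, 134, 139, 144, 149]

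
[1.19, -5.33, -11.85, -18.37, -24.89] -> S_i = 1.19 + -6.52*i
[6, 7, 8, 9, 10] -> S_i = 6 + 1*i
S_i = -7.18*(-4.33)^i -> [-7.18, 31.09, -134.62, 582.89, -2523.92]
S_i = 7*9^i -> [7, 63, 567, 5103, 45927]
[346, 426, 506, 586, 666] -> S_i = 346 + 80*i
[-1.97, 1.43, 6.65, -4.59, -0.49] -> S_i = Random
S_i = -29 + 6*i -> [-29, -23, -17, -11, -5]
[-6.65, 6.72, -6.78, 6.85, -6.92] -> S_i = -6.65*(-1.01)^i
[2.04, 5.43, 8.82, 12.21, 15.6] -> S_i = 2.04 + 3.39*i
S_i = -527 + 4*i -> [-527, -523, -519, -515, -511]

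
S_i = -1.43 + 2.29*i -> [-1.43, 0.86, 3.15, 5.44, 7.73]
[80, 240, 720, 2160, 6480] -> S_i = 80*3^i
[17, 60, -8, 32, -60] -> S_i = Random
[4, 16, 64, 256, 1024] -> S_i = 4*4^i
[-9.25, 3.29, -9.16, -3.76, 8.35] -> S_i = Random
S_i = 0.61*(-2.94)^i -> [0.61, -1.79, 5.27, -15.5, 45.57]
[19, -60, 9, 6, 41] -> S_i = Random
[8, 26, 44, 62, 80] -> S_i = 8 + 18*i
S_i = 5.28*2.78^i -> [5.28, 14.68, 40.81, 113.44, 315.36]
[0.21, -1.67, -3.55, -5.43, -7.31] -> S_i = 0.21 + -1.88*i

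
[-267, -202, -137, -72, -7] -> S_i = -267 + 65*i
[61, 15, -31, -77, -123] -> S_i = 61 + -46*i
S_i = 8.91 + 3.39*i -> [8.91, 12.3, 15.69, 19.08, 22.47]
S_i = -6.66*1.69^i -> [-6.66, -11.26, -19.02, -32.15, -54.33]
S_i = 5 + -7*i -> [5, -2, -9, -16, -23]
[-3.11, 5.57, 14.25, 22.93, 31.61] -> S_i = -3.11 + 8.68*i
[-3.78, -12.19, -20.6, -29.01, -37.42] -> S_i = -3.78 + -8.41*i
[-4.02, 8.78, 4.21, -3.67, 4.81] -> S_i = Random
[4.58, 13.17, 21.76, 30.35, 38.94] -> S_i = 4.58 + 8.59*i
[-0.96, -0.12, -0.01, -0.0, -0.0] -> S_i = -0.96*0.12^i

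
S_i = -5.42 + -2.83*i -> [-5.42, -8.25, -11.08, -13.91, -16.74]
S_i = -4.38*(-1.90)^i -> [-4.38, 8.32, -15.81, 30.04, -57.08]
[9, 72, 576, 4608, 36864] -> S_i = 9*8^i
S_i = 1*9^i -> [1, 9, 81, 729, 6561]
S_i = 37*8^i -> [37, 296, 2368, 18944, 151552]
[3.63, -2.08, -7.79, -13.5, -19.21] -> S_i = 3.63 + -5.71*i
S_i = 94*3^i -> [94, 282, 846, 2538, 7614]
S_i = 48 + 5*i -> [48, 53, 58, 63, 68]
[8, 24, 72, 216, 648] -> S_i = 8*3^i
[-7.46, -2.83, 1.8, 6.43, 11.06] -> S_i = -7.46 + 4.63*i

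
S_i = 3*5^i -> [3, 15, 75, 375, 1875]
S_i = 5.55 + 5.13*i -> [5.55, 10.68, 15.81, 20.94, 26.07]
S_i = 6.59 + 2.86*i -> [6.59, 9.45, 12.31, 15.17, 18.03]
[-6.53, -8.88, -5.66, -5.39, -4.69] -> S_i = Random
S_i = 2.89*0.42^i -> [2.89, 1.21, 0.51, 0.21, 0.09]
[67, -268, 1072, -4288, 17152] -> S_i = 67*-4^i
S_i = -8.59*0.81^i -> [-8.59, -6.96, -5.64, -4.57, -3.7]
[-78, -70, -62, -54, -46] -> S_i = -78 + 8*i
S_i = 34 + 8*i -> [34, 42, 50, 58, 66]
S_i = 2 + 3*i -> [2, 5, 8, 11, 14]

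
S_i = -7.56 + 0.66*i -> [-7.56, -6.9, -6.24, -5.58, -4.92]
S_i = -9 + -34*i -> [-9, -43, -77, -111, -145]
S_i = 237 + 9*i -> [237, 246, 255, 264, 273]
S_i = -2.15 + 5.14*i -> [-2.15, 2.99, 8.13, 13.27, 18.41]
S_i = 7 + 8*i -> [7, 15, 23, 31, 39]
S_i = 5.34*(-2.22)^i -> [5.34, -11.85, 26.32, -58.43, 129.7]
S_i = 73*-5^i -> [73, -365, 1825, -9125, 45625]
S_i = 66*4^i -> [66, 264, 1056, 4224, 16896]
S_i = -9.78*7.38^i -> [-9.78, -72.18, -532.66, -3931.04, -29011.11]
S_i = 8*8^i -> [8, 64, 512, 4096, 32768]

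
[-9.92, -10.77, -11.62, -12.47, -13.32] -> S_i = -9.92 + -0.85*i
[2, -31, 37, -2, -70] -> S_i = Random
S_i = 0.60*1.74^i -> [0.6, 1.04, 1.82, 3.16, 5.5]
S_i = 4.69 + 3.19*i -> [4.69, 7.88, 11.07, 14.26, 17.45]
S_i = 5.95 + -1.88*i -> [5.95, 4.07, 2.19, 0.31, -1.57]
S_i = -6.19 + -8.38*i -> [-6.19, -14.57, -22.95, -31.33, -39.71]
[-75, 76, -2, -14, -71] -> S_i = Random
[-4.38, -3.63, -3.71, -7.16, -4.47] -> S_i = Random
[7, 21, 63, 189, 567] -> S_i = 7*3^i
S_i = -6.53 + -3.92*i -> [-6.53, -10.45, -14.37, -18.29, -22.21]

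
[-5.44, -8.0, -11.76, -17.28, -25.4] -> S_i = -5.44*1.47^i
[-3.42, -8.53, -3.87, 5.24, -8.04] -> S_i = Random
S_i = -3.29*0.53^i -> [-3.29, -1.74, -0.92, -0.49, -0.26]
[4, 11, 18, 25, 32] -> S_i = 4 + 7*i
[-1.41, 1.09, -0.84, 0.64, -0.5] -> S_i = -1.41*(-0.77)^i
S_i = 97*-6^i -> [97, -582, 3492, -20952, 125712]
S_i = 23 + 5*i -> [23, 28, 33, 38, 43]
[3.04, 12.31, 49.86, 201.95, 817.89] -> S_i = 3.04*4.05^i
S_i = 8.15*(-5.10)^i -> [8.15, -41.56, 211.98, -1081.11, 5513.64]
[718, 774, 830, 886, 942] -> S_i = 718 + 56*i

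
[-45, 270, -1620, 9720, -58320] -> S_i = -45*-6^i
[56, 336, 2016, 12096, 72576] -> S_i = 56*6^i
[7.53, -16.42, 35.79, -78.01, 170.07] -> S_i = 7.53*(-2.18)^i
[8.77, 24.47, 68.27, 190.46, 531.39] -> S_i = 8.77*2.79^i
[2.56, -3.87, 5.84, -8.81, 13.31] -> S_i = 2.56*(-1.51)^i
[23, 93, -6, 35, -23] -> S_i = Random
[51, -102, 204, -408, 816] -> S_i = 51*-2^i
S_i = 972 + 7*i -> [972, 979, 986, 993, 1000]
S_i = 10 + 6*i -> [10, 16, 22, 28, 34]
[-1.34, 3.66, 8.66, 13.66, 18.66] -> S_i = -1.34 + 5.00*i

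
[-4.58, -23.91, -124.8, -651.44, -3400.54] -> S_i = -4.58*5.22^i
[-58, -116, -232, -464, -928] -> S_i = -58*2^i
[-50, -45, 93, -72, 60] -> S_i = Random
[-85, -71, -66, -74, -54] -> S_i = Random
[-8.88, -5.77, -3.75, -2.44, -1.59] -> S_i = -8.88*0.65^i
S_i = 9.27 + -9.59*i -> [9.27, -0.32, -9.91, -19.5, -29.09]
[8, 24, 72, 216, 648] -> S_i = 8*3^i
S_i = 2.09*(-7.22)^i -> [2.09, -15.09, 108.95, -786.61, 5679.3]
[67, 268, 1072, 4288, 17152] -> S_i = 67*4^i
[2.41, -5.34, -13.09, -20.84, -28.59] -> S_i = 2.41 + -7.75*i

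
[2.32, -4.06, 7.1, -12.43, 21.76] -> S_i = 2.32*(-1.75)^i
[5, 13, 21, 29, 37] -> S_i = 5 + 8*i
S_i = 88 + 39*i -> [88, 127, 166, 205, 244]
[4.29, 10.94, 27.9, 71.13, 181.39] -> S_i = 4.29*2.55^i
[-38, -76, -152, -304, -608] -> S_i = -38*2^i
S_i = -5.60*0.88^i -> [-5.6, -4.93, -4.34, -3.82, -3.36]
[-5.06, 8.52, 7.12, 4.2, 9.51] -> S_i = Random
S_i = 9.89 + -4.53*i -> [9.89, 5.36, 0.83, -3.7, -8.23]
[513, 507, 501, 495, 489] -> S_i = 513 + -6*i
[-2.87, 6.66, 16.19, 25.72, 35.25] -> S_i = -2.87 + 9.53*i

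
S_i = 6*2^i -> [6, 12, 24, 48, 96]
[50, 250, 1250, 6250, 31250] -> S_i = 50*5^i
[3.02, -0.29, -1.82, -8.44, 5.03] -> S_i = Random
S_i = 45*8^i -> [45, 360, 2880, 23040, 184320]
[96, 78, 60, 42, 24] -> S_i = 96 + -18*i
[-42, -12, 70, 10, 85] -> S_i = Random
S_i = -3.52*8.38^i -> [-3.52, -29.5, -247.19, -2071.45, -17358.76]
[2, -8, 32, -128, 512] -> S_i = 2*-4^i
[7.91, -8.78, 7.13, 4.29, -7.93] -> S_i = Random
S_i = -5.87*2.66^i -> [-5.87, -15.61, -41.53, -110.48, -293.88]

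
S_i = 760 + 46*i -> [760, 806, 852, 898, 944]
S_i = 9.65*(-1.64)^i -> [9.65, -15.83, 25.95, -42.57, 69.81]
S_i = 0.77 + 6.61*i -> [0.77, 7.38, 13.99, 20.6, 27.21]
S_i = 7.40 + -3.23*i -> [7.4, 4.17, 0.94, -2.29, -5.52]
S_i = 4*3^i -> [4, 12, 36, 108, 324]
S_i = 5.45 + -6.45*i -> [5.45, -1.0, -7.45, -13.9, -20.35]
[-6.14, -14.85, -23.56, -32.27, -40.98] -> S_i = -6.14 + -8.71*i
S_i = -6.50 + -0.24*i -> [-6.5, -6.74, -6.98, -7.22, -7.46]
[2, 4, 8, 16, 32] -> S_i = 2*2^i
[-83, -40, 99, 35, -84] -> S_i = Random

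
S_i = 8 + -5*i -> [8, 3, -2, -7, -12]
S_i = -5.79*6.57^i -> [-5.79, -38.04, -249.92, -1642.01, -10787.98]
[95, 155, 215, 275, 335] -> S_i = 95 + 60*i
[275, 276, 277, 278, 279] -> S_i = 275 + 1*i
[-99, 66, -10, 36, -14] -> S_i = Random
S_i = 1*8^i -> [1, 8, 64, 512, 4096]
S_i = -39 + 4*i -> [-39, -35, -31, -27, -23]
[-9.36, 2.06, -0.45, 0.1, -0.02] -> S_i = -9.36*(-0.22)^i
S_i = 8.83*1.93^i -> [8.83, 17.04, 32.89, 63.48, 122.52]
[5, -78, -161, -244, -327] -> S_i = 5 + -83*i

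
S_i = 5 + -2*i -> [5, 3, 1, -1, -3]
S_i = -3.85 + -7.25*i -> [-3.85, -11.1, -18.35, -25.6, -32.85]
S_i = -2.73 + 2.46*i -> [-2.73, -0.27, 2.19, 4.65, 7.11]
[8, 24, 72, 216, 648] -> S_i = 8*3^i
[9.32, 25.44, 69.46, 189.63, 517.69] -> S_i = 9.32*2.73^i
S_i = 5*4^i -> [5, 20, 80, 320, 1280]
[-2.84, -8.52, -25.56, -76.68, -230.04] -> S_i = -2.84*3.00^i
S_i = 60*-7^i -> [60, -420, 2940, -20580, 144060]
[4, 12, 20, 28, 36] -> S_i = 4 + 8*i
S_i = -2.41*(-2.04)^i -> [-2.41, 4.92, -10.03, 20.46, -41.74]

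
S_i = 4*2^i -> [4, 8, 16, 32, 64]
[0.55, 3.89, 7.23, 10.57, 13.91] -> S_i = 0.55 + 3.34*i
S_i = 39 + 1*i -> [39, 40, 41, 42, 43]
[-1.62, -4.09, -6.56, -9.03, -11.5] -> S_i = -1.62 + -2.47*i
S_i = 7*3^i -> [7, 21, 63, 189, 567]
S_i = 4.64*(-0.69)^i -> [4.64, -3.2, 2.21, -1.52, 1.05]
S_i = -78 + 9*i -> [-78, -69, -60, -51, -42]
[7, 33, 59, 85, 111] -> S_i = 7 + 26*i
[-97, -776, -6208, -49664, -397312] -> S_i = -97*8^i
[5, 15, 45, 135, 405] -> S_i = 5*3^i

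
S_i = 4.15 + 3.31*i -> [4.15, 7.46, 10.77, 14.08, 17.39]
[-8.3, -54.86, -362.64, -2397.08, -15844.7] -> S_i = -8.30*6.61^i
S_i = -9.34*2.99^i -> [-9.34, -27.93, -83.5, -249.67, -746.5]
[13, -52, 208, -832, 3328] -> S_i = 13*-4^i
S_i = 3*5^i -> [3, 15, 75, 375, 1875]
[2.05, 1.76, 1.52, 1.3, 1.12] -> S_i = 2.05*0.86^i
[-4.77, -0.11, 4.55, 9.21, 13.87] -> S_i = -4.77 + 4.66*i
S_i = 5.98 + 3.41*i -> [5.98, 9.39, 12.8, 16.21, 19.62]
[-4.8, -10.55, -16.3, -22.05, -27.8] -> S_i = -4.80 + -5.75*i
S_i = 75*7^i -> [75, 525, 3675, 25725, 180075]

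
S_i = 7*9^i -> [7, 63, 567, 5103, 45927]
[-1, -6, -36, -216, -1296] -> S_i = -1*6^i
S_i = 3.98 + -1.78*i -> [3.98, 2.2, 0.42, -1.36, -3.14]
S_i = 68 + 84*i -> [68, 152, 236, 320, 404]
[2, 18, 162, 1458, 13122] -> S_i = 2*9^i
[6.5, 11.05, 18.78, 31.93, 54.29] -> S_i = 6.50*1.70^i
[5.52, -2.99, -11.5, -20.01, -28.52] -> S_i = 5.52 + -8.51*i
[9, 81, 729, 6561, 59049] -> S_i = 9*9^i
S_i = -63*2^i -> [-63, -126, -252, -504, -1008]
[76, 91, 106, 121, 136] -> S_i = 76 + 15*i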